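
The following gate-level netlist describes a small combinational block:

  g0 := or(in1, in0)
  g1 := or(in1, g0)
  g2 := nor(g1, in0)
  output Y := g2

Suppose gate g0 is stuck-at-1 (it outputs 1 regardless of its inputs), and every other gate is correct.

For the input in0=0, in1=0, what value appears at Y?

0

Propagate with g0 forced: g0=1 [stuck-at-1], g1=1, g2=0.
So Y = 0. (Without the fault it would be 1.)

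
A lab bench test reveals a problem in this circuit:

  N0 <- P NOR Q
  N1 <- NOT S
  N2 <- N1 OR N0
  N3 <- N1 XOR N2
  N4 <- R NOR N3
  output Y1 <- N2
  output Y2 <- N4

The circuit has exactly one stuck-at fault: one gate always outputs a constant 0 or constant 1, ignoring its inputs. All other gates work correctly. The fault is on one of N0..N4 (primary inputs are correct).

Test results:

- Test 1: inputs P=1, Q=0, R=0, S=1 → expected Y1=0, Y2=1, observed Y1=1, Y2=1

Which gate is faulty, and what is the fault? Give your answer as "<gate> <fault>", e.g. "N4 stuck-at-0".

Fault-free values for test 1 (P=1, Q=0, R=0, S=1): N0=0, N1=0, N2=0, N3=0, N4=1, giving Y1=0, Y2=1. Observed Y1=1, Y2=1.
Test 1: faults giving observed Y1=1, Y2=1 are {N1 stuck-at-1}.
Only N1 stuck-at-1 is consistent with every test.

N1 stuck-at-1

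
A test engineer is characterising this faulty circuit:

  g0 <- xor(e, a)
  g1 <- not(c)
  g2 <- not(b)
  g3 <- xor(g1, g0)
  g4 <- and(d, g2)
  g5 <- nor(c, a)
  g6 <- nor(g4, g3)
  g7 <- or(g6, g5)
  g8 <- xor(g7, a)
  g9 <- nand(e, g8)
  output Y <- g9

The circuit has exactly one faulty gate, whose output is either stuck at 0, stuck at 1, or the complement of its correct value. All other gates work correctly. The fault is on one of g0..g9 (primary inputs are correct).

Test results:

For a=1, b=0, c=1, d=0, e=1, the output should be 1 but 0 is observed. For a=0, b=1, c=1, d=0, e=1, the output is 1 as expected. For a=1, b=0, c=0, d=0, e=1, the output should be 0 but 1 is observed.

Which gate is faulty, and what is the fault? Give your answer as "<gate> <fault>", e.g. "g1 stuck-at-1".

Fault-free values for test 1 (a=1, b=0, c=1, d=0, e=1): g0=0, g1=0, g2=1, g3=0, g4=0, g5=0, g6=1, g7=1, g8=0, g9=1, giving Y=1. Observed 0.
Test 1: faults giving observed 0 are {g0 stuck-at-1, g0 inverted output, g1 stuck-at-1, g1 inverted output, g3 stuck-at-1, g3 inverted output, g4 stuck-at-1, g4 inverted output, g6 stuck-at-0, g6 inverted output, g7 stuck-at-0, g7 inverted output, g8 stuck-at-1, g8 inverted output, g9 stuck-at-0, g9 inverted output}.
Test 2 (a=0, b=1, c=1, d=0, e=1): fault-free g0=1, g1=0, g2=0, g3=1, g4=0, g5=0, g6=0, g7=0, g8=0, g9=1 → 1; observed 1. Eliminates g0 inverted output, g1 stuck-at-1, g1 inverted output, g3 inverted output, g6 inverted output, g7 inverted output, g8 stuck-at-1, g8 inverted output, g9 stuck-at-0, g9 inverted output.
Test 3 (a=1, b=0, c=0, d=0, e=1): fault-free g0=0, g1=1, g2=1, g3=1, g4=0, g5=0, g6=0, g7=0, g8=1, g9=0 → 0; observed 1. Eliminates g3 stuck-at-1, g4 stuck-at-1, g4 inverted output, g6 stuck-at-0, g7 stuck-at-0.
Only g0 stuck-at-1 is consistent with every test.

g0 stuck-at-1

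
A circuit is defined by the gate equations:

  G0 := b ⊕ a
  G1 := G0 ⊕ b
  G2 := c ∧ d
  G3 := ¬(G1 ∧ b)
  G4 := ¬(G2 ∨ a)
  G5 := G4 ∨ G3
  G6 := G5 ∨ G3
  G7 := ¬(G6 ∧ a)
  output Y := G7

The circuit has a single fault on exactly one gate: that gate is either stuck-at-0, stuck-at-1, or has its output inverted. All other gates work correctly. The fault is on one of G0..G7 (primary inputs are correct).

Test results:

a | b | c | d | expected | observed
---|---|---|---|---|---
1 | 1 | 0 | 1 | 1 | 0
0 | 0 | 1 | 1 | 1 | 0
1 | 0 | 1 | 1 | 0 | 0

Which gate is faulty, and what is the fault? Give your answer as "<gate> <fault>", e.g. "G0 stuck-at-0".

Fault-free values for test 1 (a=1, b=1, c=0, d=1): G0=0, G1=1, G2=0, G3=0, G4=0, G5=0, G6=0, G7=1, giving Y=1. Observed 0.
Test 1: faults giving observed 0 are {G0 stuck-at-1, G0 inverted output, G1 stuck-at-0, G1 inverted output, G3 stuck-at-1, G3 inverted output, G4 stuck-at-1, G4 inverted output, G5 stuck-at-1, G5 inverted output, G6 stuck-at-1, G6 inverted output, G7 stuck-at-0, G7 inverted output}.
Test 2 (a=0, b=0, c=1, d=1): fault-free G0=0, G1=0, G2=1, G3=1, G4=0, G5=1, G6=1, G7=1 → 1; observed 0. Eliminates G0 stuck-at-1, G0 inverted output, G1 stuck-at-0, G1 inverted output, G3 stuck-at-1, G3 inverted output, G4 stuck-at-1, G4 inverted output, G5 stuck-at-1, G5 inverted output, G6 stuck-at-1, G6 inverted output.
Test 3 (a=1, b=0, c=1, d=1): fault-free G0=1, G1=1, G2=1, G3=1, G4=0, G5=1, G6=1, G7=0 → 0; observed 0. Eliminates G7 inverted output.
Only G7 stuck-at-0 is consistent with every test.

G7 stuck-at-0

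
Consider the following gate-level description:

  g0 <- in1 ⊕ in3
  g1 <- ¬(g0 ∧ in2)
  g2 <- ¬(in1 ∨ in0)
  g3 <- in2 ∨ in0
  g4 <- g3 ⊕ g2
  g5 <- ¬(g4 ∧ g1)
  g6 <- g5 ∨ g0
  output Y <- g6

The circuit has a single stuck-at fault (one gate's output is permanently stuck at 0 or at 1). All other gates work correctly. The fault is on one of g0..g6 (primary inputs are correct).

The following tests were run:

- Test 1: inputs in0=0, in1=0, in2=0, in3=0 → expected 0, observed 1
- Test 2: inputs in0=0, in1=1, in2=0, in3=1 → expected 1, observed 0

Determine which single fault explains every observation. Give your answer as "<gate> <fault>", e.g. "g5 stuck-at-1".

g3 stuck-at-1

Fault-free values for test 1 (in0=0, in1=0, in2=0, in3=0): g0=0, g1=1, g2=1, g3=0, g4=1, g5=0, g6=0, giving Y=0. Observed 1.
Test 1: faults giving observed 1 are {g0 stuck-at-1, g1 stuck-at-0, g2 stuck-at-0, g3 stuck-at-1, g4 stuck-at-0, g5 stuck-at-1, g6 stuck-at-1}.
Test 2 (in0=0, in1=1, in2=0, in3=1): fault-free g0=0, g1=1, g2=0, g3=0, g4=0, g5=1, g6=1 → 1; observed 0. Eliminates g0 stuck-at-1, g1 stuck-at-0, g2 stuck-at-0, g4 stuck-at-0, g5 stuck-at-1, g6 stuck-at-1.
Only g3 stuck-at-1 is consistent with every test.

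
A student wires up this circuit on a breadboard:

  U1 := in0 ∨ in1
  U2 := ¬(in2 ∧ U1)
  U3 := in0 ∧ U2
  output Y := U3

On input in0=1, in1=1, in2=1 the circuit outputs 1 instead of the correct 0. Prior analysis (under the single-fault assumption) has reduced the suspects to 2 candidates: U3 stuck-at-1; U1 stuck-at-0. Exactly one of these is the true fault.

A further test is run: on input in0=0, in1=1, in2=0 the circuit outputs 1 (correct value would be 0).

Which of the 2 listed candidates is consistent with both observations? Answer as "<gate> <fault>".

Evaluate each candidate on input in0=0, in1=1, in2=0:
  U3 stuck-at-1: U1=1, U2=1, U3=1 [stuck-at-1] → 1 — matches
  U1 stuck-at-0: U1=0 [stuck-at-0], U2=1, U3=0 → 0 — eliminated
Only U3 stuck-at-1 reproduces the observed 1.

U3 stuck-at-1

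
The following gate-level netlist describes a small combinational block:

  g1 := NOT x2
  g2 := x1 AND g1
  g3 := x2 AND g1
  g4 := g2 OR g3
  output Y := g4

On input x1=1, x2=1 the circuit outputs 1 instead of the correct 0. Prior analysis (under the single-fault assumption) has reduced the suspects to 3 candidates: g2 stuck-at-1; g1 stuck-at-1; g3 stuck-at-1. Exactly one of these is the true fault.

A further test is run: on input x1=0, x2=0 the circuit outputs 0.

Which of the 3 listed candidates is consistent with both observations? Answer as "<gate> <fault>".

g1 stuck-at-1

Evaluate each candidate on input x1=0, x2=0:
  g2 stuck-at-1: g1=1, g2=1 [stuck-at-1], g3=0, g4=1 → 1 — eliminated
  g1 stuck-at-1: g1=1 [stuck-at-1], g2=0, g3=0, g4=0 → 0 — matches
  g3 stuck-at-1: g1=1, g2=0, g3=1 [stuck-at-1], g4=1 → 1 — eliminated
Only g1 stuck-at-1 reproduces the observed 0.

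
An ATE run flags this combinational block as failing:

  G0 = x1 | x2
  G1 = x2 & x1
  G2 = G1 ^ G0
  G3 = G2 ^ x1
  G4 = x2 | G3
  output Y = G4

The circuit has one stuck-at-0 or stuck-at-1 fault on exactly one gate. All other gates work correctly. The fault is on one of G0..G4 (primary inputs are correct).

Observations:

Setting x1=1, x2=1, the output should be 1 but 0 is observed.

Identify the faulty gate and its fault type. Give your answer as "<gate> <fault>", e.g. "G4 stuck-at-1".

G4 stuck-at-0

Fault-free values for test 1 (x1=1, x2=1): G0=1, G1=1, G2=0, G3=1, G4=1, giving Y=1. Observed 0.
Test 1: faults giving observed 0 are {G4 stuck-at-0}.
Only G4 stuck-at-0 is consistent with every test.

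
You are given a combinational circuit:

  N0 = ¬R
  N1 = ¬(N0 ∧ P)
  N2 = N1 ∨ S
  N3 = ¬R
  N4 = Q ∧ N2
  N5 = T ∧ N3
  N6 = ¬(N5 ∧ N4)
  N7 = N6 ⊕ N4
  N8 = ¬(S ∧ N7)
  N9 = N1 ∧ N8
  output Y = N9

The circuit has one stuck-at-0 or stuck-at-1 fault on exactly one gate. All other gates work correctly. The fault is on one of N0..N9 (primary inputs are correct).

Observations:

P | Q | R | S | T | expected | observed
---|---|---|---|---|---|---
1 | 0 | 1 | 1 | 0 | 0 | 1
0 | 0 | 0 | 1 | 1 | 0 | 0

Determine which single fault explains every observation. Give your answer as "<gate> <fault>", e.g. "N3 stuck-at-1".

N4 stuck-at-1

Fault-free values for test 1 (P=1, Q=0, R=1, S=1, T=0): N0=0, N1=1, N2=1, N3=0, N4=0, N5=0, N6=1, N7=1, N8=0, N9=0, giving Y=0. Observed 1.
Test 1: faults giving observed 1 are {N4 stuck-at-1, N6 stuck-at-0, N7 stuck-at-0, N8 stuck-at-1, N9 stuck-at-1}.
Test 2 (P=0, Q=0, R=0, S=1, T=1): fault-free N0=1, N1=1, N2=1, N3=1, N4=0, N5=1, N6=1, N7=1, N8=0, N9=0 → 0; observed 0. Eliminates N6 stuck-at-0, N7 stuck-at-0, N8 stuck-at-1, N9 stuck-at-1.
Only N4 stuck-at-1 is consistent with every test.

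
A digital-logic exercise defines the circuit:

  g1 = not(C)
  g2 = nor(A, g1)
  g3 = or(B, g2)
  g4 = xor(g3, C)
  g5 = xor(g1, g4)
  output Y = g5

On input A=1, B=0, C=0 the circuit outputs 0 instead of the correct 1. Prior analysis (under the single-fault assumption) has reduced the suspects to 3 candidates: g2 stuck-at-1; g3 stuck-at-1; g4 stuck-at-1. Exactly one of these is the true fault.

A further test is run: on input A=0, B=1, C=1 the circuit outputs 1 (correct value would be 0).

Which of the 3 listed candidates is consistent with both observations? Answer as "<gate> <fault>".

Evaluate each candidate on input A=0, B=1, C=1:
  g2 stuck-at-1: g1=0, g2=1 [stuck-at-1], g3=1, g4=0, g5=0 → 0 — eliminated
  g3 stuck-at-1: g1=0, g2=1, g3=1 [stuck-at-1], g4=0, g5=0 → 0 — eliminated
  g4 stuck-at-1: g1=0, g2=1, g3=1, g4=1 [stuck-at-1], g5=1 → 1 — matches
Only g4 stuck-at-1 reproduces the observed 1.

g4 stuck-at-1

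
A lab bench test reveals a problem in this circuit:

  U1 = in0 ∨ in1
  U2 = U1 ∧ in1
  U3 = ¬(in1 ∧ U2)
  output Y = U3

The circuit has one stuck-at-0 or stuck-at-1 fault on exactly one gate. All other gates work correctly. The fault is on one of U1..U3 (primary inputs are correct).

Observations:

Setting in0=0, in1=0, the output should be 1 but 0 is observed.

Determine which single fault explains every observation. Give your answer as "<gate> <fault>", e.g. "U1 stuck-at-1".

Fault-free values for test 1 (in0=0, in1=0): U1=0, U2=0, U3=1, giving Y=1. Observed 0.
Test 1: faults giving observed 0 are {U3 stuck-at-0}.
Only U3 stuck-at-0 is consistent with every test.

U3 stuck-at-0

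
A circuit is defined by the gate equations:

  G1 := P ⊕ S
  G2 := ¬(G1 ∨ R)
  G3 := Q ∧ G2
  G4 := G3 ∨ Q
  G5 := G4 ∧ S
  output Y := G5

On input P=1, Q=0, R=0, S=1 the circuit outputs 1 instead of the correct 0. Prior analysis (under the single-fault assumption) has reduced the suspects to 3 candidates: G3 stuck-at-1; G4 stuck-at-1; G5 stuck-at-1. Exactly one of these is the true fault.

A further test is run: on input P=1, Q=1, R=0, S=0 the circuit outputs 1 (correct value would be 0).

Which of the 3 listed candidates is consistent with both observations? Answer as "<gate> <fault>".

Evaluate each candidate on input P=1, Q=1, R=0, S=0:
  G3 stuck-at-1: G1=1, G2=0, G3=1 [stuck-at-1], G4=1, G5=0 → 0 — eliminated
  G4 stuck-at-1: G1=1, G2=0, G3=0, G4=1 [stuck-at-1], G5=0 → 0 — eliminated
  G5 stuck-at-1: G1=1, G2=0, G3=0, G4=1, G5=1 [stuck-at-1] → 1 — matches
Only G5 stuck-at-1 reproduces the observed 1.

G5 stuck-at-1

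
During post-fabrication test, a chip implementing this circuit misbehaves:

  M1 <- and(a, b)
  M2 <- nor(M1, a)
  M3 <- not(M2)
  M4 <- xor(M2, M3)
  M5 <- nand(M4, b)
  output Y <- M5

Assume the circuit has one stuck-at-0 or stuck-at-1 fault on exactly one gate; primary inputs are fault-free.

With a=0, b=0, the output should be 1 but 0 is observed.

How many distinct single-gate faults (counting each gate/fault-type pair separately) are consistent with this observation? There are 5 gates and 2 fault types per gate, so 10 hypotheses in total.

1

Fault-free: M1=0, M2=1, M3=0, M4=1, M5=1 → 1. Observed 0.
  M1 stuck-at-0: output 1 ✗
  M1 stuck-at-1: output 1 ✗
  M2 stuck-at-0: output 1 ✗
  M2 stuck-at-1: output 1 ✗
  M3 stuck-at-0: output 1 ✗
  M3 stuck-at-1: output 1 ✗
  M4 stuck-at-0: output 1 ✗
  M4 stuck-at-1: output 1 ✗
  M5 stuck-at-0: output 0 ✓
  M5 stuck-at-1: output 1 ✗
Consistent faults: {M5 stuck-at-0} — 1 in all.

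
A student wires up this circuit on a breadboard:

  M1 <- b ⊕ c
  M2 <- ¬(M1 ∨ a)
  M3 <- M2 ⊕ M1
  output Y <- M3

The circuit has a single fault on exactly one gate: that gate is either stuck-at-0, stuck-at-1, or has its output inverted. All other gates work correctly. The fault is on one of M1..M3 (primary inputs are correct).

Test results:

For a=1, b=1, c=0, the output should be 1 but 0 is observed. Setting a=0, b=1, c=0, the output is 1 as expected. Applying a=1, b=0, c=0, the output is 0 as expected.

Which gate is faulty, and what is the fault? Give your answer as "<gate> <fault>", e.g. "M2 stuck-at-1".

M1 stuck-at-0

Fault-free values for test 1 (a=1, b=1, c=0): M1=1, M2=0, M3=1, giving Y=1. Observed 0.
Test 1: faults giving observed 0 are {M1 stuck-at-0, M1 inverted output, M2 stuck-at-1, M2 inverted output, M3 stuck-at-0, M3 inverted output}.
Test 2 (a=0, b=1, c=0): fault-free M1=1, M2=0, M3=1 → 1; observed 1. Eliminates M2 stuck-at-1, M2 inverted output, M3 stuck-at-0, M3 inverted output.
Test 3 (a=1, b=0, c=0): fault-free M1=0, M2=0, M3=0 → 0; observed 0. Eliminates M1 inverted output.
Only M1 stuck-at-0 is consistent with every test.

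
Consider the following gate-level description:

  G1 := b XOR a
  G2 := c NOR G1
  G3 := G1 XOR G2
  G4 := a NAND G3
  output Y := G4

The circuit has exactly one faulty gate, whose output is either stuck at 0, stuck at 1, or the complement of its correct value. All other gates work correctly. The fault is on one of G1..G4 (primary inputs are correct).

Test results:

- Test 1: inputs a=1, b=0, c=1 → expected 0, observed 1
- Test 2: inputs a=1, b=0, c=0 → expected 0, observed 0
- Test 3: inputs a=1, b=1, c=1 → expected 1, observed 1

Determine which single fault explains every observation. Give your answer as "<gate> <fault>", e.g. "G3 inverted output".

G1 stuck-at-0

Fault-free values for test 1 (a=1, b=0, c=1): G1=1, G2=0, G3=1, G4=0, giving Y=0. Observed 1.
Test 1: faults giving observed 1 are {G1 stuck-at-0, G1 inverted output, G2 stuck-at-1, G2 inverted output, G3 stuck-at-0, G3 inverted output, G4 stuck-at-1, G4 inverted output}.
Test 2 (a=1, b=0, c=0): fault-free G1=1, G2=0, G3=1, G4=0 → 0; observed 0. Eliminates G2 stuck-at-1, G2 inverted output, G3 stuck-at-0, G3 inverted output, G4 stuck-at-1, G4 inverted output.
Test 3 (a=1, b=1, c=1): fault-free G1=0, G2=0, G3=0, G4=1 → 1; observed 1. Eliminates G1 inverted output.
Only G1 stuck-at-0 is consistent with every test.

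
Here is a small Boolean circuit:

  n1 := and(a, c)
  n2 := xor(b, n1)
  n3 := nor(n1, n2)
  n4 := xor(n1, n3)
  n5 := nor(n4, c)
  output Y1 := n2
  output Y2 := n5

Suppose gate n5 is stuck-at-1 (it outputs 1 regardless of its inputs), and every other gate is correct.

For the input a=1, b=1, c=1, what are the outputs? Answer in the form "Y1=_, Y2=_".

Propagate with n5 forced: n1=1, n2=0, n3=0, n4=1, n5=1 [stuck-at-1].
So the outputs are Y1=0, Y2=1. (Without the fault they would be Y1=0, Y2=0.)

Y1=0, Y2=1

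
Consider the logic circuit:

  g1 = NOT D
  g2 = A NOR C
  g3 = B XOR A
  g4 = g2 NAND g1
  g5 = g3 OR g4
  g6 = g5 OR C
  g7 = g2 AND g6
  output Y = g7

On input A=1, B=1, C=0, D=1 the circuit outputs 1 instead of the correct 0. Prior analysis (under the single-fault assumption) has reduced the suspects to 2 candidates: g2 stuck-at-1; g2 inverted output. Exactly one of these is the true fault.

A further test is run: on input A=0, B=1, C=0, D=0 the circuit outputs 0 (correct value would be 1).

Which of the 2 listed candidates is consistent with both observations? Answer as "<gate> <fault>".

Evaluate each candidate on input A=0, B=1, C=0, D=0:
  g2 stuck-at-1: g1=1, g2=1 [stuck-at-1], g3=1, g4=0, g5=1, g6=1, g7=1 → 1 — eliminated
  g2 inverted output: g1=1, g2=0 [inverted output], g3=1, g4=1, g5=1, g6=1, g7=0 → 0 — matches
Only g2 inverted output reproduces the observed 0.

g2 inverted output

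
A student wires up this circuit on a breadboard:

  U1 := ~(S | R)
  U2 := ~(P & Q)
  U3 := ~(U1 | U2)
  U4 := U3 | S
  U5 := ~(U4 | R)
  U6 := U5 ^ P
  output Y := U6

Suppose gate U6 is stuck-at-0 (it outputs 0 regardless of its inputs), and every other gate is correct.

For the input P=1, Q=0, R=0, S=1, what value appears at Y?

Propagate with U6 forced: U1=0, U2=1, U3=0, U4=1, U5=0, U6=0 [stuck-at-0].
So Y = 0. (Without the fault it would be 1.)

0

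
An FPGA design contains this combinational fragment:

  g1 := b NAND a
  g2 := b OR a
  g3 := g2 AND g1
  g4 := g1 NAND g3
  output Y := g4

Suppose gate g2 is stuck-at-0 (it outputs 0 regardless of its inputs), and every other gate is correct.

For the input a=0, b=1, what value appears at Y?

1

Propagate with g2 forced: g1=1, g2=0 [stuck-at-0], g3=0, g4=1.
So Y = 1. (Without the fault it would be 0.)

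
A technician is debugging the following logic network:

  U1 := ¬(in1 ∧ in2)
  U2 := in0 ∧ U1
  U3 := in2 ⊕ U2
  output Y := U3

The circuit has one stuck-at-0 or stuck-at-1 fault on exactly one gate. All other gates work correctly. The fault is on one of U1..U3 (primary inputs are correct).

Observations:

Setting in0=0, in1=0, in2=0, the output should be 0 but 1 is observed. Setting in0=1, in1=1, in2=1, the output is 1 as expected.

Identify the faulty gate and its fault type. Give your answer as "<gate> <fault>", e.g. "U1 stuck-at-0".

U3 stuck-at-1

Fault-free values for test 1 (in0=0, in1=0, in2=0): U1=1, U2=0, U3=0, giving Y=0. Observed 1.
Test 1: faults giving observed 1 are {U2 stuck-at-1, U3 stuck-at-1}.
Test 2 (in0=1, in1=1, in2=1): fault-free U1=0, U2=0, U3=1 → 1; observed 1. Eliminates U2 stuck-at-1.
Only U3 stuck-at-1 is consistent with every test.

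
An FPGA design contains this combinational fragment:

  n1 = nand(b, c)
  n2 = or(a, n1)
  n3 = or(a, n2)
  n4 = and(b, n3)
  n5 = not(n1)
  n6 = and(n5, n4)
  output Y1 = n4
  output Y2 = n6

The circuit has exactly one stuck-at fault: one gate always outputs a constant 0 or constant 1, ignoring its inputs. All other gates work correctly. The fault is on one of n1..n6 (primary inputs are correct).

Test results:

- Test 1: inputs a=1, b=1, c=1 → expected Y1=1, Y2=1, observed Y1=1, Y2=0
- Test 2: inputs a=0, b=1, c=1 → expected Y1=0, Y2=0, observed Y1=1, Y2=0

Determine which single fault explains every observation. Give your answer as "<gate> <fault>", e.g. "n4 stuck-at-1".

n1 stuck-at-1

Fault-free values for test 1 (a=1, b=1, c=1): n1=0, n2=1, n3=1, n4=1, n5=1, n6=1, giving Y1=1, Y2=1. Observed Y1=1, Y2=0.
Test 1: faults giving observed Y1=1, Y2=0 are {n1 stuck-at-1, n5 stuck-at-0, n6 stuck-at-0}.
Test 2 (a=0, b=1, c=1): fault-free n1=0, n2=0, n3=0, n4=0, n5=1, n6=0 → Y1=0, Y2=0; observed Y1=1, Y2=0. Eliminates n5 stuck-at-0, n6 stuck-at-0.
Only n1 stuck-at-1 is consistent with every test.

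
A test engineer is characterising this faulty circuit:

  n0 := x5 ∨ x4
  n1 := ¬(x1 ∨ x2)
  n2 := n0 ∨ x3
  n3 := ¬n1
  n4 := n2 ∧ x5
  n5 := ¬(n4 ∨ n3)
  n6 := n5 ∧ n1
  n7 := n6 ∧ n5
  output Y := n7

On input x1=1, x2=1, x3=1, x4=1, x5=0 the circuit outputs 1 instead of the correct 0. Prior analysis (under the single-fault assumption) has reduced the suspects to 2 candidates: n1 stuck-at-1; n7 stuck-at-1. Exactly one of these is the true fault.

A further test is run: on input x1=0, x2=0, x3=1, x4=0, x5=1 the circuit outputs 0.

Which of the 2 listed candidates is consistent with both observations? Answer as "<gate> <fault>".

n1 stuck-at-1

Evaluate each candidate on input x1=0, x2=0, x3=1, x4=0, x5=1:
  n1 stuck-at-1: n0=1, n1=1 [stuck-at-1], n2=1, n3=0, n4=1, n5=0, n6=0, n7=0 → 0 — matches
  n7 stuck-at-1: n0=1, n1=1, n2=1, n3=0, n4=1, n5=0, n6=0, n7=1 [stuck-at-1] → 1 — eliminated
Only n1 stuck-at-1 reproduces the observed 0.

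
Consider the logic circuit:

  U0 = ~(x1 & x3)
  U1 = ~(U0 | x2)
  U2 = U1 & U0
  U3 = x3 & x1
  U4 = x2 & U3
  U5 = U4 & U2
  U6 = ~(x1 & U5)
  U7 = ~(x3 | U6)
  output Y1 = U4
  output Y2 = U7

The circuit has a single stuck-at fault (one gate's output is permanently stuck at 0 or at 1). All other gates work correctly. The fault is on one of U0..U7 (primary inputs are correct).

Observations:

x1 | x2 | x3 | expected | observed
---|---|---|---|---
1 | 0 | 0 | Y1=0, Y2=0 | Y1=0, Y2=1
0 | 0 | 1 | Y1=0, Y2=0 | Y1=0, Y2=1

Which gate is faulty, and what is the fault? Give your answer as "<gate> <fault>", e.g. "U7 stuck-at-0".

Fault-free values for test 1 (x1=1, x2=0, x3=0): U0=1, U1=0, U2=0, U3=0, U4=0, U5=0, U6=1, U7=0, giving Y1=0, Y2=0. Observed Y1=0, Y2=1.
Test 1: faults giving observed Y1=0, Y2=1 are {U5 stuck-at-1, U6 stuck-at-0, U7 stuck-at-1}.
Test 2 (x1=0, x2=0, x3=1): fault-free U0=1, U1=0, U2=0, U3=0, U4=0, U5=0, U6=1, U7=0 → Y1=0, Y2=0; observed Y1=0, Y2=1. Eliminates U5 stuck-at-1, U6 stuck-at-0.
Only U7 stuck-at-1 is consistent with every test.

U7 stuck-at-1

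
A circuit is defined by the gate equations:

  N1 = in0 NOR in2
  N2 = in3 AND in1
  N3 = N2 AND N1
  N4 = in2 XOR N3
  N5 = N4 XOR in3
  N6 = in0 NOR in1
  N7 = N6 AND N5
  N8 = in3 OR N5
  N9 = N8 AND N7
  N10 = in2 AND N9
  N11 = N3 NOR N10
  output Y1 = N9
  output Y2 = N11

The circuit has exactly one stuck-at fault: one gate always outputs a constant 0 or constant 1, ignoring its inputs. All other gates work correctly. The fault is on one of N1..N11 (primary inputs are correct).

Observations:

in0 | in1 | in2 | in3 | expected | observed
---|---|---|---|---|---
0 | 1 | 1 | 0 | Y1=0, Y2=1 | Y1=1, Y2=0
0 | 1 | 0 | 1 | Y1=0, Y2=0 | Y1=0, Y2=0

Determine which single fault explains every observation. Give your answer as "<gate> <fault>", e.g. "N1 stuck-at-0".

N6 stuck-at-1

Fault-free values for test 1 (in0=0, in1=1, in2=1, in3=0): N1=0, N2=0, N3=0, N4=1, N5=1, N6=0, N7=0, N8=1, N9=0, N10=0, N11=1, giving Y1=0, Y2=1. Observed Y1=1, Y2=0.
Test 1: faults giving observed Y1=1, Y2=0 are {N6 stuck-at-1, N7 stuck-at-1, N9 stuck-at-1}.
Test 2 (in0=0, in1=1, in2=0, in3=1): fault-free N1=1, N2=1, N3=1, N4=1, N5=0, N6=0, N7=0, N8=1, N9=0, N10=0, N11=0 → Y1=0, Y2=0; observed Y1=0, Y2=0. Eliminates N7 stuck-at-1, N9 stuck-at-1.
Only N6 stuck-at-1 is consistent with every test.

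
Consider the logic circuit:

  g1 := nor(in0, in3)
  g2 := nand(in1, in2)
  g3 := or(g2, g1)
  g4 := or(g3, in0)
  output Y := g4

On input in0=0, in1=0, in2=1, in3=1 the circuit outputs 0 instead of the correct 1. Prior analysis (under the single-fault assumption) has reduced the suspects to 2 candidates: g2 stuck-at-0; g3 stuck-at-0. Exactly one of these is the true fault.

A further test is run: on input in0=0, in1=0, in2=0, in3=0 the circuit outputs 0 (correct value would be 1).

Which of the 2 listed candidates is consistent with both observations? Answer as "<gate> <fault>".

Evaluate each candidate on input in0=0, in1=0, in2=0, in3=0:
  g2 stuck-at-0: g1=1, g2=0 [stuck-at-0], g3=1, g4=1 → 1 — eliminated
  g3 stuck-at-0: g1=1, g2=1, g3=0 [stuck-at-0], g4=0 → 0 — matches
Only g3 stuck-at-0 reproduces the observed 0.

g3 stuck-at-0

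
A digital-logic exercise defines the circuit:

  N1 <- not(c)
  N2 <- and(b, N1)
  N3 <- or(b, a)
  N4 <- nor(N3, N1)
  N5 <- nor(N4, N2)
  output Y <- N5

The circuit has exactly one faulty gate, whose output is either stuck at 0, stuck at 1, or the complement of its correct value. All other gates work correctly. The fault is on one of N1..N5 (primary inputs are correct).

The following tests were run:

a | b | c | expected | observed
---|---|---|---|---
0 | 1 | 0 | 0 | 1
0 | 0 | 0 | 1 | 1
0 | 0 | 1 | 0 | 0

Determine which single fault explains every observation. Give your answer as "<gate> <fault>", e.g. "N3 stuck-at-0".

Fault-free values for test 1 (a=0, b=1, c=0): N1=1, N2=1, N3=1, N4=0, N5=0, giving Y=0. Observed 1.
Test 1: faults giving observed 1 are {N1 stuck-at-0, N1 inverted output, N2 stuck-at-0, N2 inverted output, N5 stuck-at-1, N5 inverted output}.
Test 2 (a=0, b=0, c=0): fault-free N1=1, N2=0, N3=0, N4=0, N5=1 → 1; observed 1. Eliminates N1 stuck-at-0, N1 inverted output, N2 inverted output, N5 inverted output.
Test 3 (a=0, b=0, c=1): fault-free N1=0, N2=0, N3=0, N4=1, N5=0 → 0; observed 0. Eliminates N5 stuck-at-1.
Only N2 stuck-at-0 is consistent with every test.

N2 stuck-at-0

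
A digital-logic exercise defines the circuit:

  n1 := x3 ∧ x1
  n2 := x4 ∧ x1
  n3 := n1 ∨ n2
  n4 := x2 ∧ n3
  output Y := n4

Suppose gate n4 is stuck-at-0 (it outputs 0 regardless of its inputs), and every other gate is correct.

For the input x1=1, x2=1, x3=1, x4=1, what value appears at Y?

0

Propagate with n4 forced: n1=1, n2=1, n3=1, n4=0 [stuck-at-0].
So Y = 0. (Without the fault it would be 1.)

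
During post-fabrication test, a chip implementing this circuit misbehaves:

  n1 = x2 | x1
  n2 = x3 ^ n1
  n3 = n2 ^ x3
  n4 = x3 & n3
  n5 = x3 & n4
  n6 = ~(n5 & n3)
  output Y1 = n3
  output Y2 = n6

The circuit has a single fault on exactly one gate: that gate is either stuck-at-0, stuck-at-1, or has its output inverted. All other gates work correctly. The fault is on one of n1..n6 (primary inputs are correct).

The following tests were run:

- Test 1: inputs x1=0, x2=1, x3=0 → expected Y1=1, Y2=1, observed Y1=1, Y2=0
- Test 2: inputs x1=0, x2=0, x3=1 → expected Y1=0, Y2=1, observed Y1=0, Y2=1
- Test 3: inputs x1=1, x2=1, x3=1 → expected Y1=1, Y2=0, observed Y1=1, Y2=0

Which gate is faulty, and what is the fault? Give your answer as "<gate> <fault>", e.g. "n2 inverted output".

Fault-free values for test 1 (x1=0, x2=1, x3=0): n1=1, n2=1, n3=1, n4=0, n5=0, n6=1, giving Y1=1, Y2=1. Observed Y1=1, Y2=0.
Test 1: faults giving observed Y1=1, Y2=0 are {n5 stuck-at-1, n5 inverted output, n6 stuck-at-0, n6 inverted output}.
Test 2 (x1=0, x2=0, x3=1): fault-free n1=0, n2=1, n3=0, n4=0, n5=0, n6=1 → Y1=0, Y2=1; observed Y1=0, Y2=1. Eliminates n6 stuck-at-0, n6 inverted output.
Test 3 (x1=1, x2=1, x3=1): fault-free n1=1, n2=0, n3=1, n4=1, n5=1, n6=0 → Y1=1, Y2=0; observed Y1=1, Y2=0. Eliminates n5 inverted output.
Only n5 stuck-at-1 is consistent with every test.

n5 stuck-at-1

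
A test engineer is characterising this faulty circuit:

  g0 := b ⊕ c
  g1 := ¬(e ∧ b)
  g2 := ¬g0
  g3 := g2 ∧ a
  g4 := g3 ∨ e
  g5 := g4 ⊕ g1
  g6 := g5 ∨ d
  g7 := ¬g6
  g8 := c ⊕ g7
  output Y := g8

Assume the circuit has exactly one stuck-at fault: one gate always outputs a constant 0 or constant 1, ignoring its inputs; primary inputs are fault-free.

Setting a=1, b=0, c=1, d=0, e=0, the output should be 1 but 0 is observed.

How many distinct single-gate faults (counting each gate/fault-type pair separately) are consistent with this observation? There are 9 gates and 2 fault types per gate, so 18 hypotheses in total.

Fault-free: g0=1, g1=1, g2=0, g3=0, g4=0, g5=1, g6=1, g7=0, g8=1 → 1. Observed 0.
  g0: stuck-at-0 ✓; others ✗
  g1: stuck-at-0 ✓; others ✗
  g2: stuck-at-1 ✓; others ✗
  g3: stuck-at-1 ✓; others ✗
  g4: stuck-at-1 ✓; others ✗
  g5: stuck-at-0 ✓; others ✗
  g6: stuck-at-0 ✓; others ✗
  g7: stuck-at-1 ✓; others ✗
  g8: stuck-at-0 ✓; others ✗
Consistent faults: {g0 stuck-at-0, g1 stuck-at-0, g2 stuck-at-1, g3 stuck-at-1, g4 stuck-at-1, g5 stuck-at-0, g6 stuck-at-0, g7 stuck-at-1, g8 stuck-at-0} — 9 in all.

9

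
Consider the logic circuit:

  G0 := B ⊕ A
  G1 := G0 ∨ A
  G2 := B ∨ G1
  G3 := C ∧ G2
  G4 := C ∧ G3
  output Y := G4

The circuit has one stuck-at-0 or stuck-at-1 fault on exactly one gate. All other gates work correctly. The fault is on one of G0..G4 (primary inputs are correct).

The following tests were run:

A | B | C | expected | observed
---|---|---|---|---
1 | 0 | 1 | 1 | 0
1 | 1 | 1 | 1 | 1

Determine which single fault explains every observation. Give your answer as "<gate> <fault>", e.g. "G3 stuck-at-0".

Fault-free values for test 1 (A=1, B=0, C=1): G0=1, G1=1, G2=1, G3=1, G4=1, giving Y=1. Observed 0.
Test 1: faults giving observed 0 are {G1 stuck-at-0, G2 stuck-at-0, G3 stuck-at-0, G4 stuck-at-0}.
Test 2 (A=1, B=1, C=1): fault-free G0=0, G1=1, G2=1, G3=1, G4=1 → 1; observed 1. Eliminates G2 stuck-at-0, G3 stuck-at-0, G4 stuck-at-0.
Only G1 stuck-at-0 is consistent with every test.

G1 stuck-at-0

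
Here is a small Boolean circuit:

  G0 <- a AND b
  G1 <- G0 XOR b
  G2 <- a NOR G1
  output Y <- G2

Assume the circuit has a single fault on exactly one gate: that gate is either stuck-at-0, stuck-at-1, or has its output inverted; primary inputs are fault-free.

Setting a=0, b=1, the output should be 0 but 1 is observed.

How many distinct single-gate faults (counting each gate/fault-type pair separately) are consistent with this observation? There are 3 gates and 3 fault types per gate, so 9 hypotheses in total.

Fault-free: G0=0, G1=1, G2=0 → 0. Observed 1.
  G0 stuck-at-0: output 0 ✗
  G0 stuck-at-1: output 1 ✓
  G0 inverted output: output 1 ✓
  G1 stuck-at-0: output 1 ✓
  G1 stuck-at-1: output 0 ✗
  G1 inverted output: output 1 ✓
  G2 stuck-at-0: output 0 ✗
  G2 stuck-at-1: output 1 ✓
  G2 inverted output: output 1 ✓
Consistent faults: {G0 stuck-at-1, G0 inverted output, G1 stuck-at-0, G1 inverted output, G2 stuck-at-1, G2 inverted output} — 6 in all.

6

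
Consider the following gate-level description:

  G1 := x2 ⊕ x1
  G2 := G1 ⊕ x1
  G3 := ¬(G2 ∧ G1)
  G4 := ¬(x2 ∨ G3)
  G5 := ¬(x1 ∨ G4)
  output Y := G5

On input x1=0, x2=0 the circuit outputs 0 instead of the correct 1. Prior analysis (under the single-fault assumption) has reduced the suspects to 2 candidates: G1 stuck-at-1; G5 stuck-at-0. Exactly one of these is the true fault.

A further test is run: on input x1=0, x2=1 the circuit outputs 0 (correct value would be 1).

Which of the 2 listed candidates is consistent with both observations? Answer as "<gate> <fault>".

Evaluate each candidate on input x1=0, x2=1:
  G1 stuck-at-1: G1=1 [stuck-at-1], G2=1, G3=0, G4=0, G5=1 → 1 — eliminated
  G5 stuck-at-0: G1=1, G2=1, G3=0, G4=0, G5=0 [stuck-at-0] → 0 — matches
Only G5 stuck-at-0 reproduces the observed 0.

G5 stuck-at-0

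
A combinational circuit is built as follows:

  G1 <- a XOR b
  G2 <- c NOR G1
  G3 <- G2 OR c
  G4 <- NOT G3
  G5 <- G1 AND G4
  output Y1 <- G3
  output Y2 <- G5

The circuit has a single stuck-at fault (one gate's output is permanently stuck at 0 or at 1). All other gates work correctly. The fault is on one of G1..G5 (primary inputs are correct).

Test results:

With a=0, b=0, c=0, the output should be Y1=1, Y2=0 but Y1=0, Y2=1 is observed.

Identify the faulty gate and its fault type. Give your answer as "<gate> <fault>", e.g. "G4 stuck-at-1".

G1 stuck-at-1

Fault-free values for test 1 (a=0, b=0, c=0): G1=0, G2=1, G3=1, G4=0, G5=0, giving Y1=1, Y2=0. Observed Y1=0, Y2=1.
Test 1: faults giving observed Y1=0, Y2=1 are {G1 stuck-at-1}.
Only G1 stuck-at-1 is consistent with every test.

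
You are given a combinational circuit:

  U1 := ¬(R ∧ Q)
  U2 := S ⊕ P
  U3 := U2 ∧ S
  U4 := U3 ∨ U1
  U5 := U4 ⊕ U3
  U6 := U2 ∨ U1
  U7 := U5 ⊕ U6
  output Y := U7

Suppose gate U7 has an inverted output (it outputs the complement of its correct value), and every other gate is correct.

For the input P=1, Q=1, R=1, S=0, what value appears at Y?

Propagate with U7 forced: U1=0, U2=1, U3=0, U4=0, U5=0, U6=1, U7=0 [inverted output].
So Y = 0. (Without the fault it would be 1.)

0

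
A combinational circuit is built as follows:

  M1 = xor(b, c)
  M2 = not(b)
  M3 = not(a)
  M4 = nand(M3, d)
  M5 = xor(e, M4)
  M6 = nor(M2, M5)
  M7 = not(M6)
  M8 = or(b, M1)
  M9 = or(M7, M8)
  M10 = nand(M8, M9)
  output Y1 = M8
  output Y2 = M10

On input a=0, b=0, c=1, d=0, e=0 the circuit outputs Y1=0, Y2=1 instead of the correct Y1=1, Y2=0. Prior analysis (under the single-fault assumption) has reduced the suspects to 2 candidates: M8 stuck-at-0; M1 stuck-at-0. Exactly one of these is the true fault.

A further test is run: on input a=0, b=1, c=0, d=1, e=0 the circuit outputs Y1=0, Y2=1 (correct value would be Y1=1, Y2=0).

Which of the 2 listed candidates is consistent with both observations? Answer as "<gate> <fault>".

Evaluate each candidate on input a=0, b=1, c=0, d=1, e=0:
  M8 stuck-at-0: M1=1, M2=0, M3=1, M4=0, M5=0, M6=1, M7=0, M8=0 [stuck-at-0], M9=0, M10=1 → Y1=0, Y2=1 — matches
  M1 stuck-at-0: M1=0 [stuck-at-0], M2=0, M3=1, M4=0, M5=0, M6=1, M7=0, M8=1, M9=1, M10=0 → Y1=1, Y2=0 — eliminated
Only M8 stuck-at-0 reproduces the observed Y1=0, Y2=1.

M8 stuck-at-0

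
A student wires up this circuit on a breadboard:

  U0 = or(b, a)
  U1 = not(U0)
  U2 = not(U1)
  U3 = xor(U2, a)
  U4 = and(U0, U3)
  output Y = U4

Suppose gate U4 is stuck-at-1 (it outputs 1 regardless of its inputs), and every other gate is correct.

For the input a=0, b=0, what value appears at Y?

Propagate with U4 forced: U0=0, U1=1, U2=0, U3=0, U4=1 [stuck-at-1].
So Y = 1. (Without the fault it would be 0.)

1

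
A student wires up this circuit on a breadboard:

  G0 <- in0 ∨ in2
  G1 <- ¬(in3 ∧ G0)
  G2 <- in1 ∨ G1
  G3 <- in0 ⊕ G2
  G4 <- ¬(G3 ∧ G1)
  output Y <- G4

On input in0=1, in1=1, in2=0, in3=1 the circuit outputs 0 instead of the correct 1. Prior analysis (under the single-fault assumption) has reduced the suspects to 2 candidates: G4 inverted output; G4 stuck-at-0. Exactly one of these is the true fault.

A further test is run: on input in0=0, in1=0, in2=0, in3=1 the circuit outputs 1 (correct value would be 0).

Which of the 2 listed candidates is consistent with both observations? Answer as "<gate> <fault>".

Evaluate each candidate on input in0=0, in1=0, in2=0, in3=1:
  G4 inverted output: G0=0, G1=1, G2=1, G3=1, G4=1 [inverted output] → 1 — matches
  G4 stuck-at-0: G0=0, G1=1, G2=1, G3=1, G4=0 [stuck-at-0] → 0 — eliminated
Only G4 inverted output reproduces the observed 1.

G4 inverted output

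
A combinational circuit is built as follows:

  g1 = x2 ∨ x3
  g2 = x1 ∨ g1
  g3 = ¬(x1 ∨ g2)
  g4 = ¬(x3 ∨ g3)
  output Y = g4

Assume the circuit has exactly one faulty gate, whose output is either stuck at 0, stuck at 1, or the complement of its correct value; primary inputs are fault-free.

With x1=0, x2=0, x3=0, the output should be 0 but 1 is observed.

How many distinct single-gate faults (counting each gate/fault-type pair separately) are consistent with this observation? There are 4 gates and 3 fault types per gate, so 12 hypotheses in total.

Fault-free: g1=0, g2=0, g3=1, g4=0 → 0. Observed 1.
  g1 stuck-at-0: output 0 ✗
  g1 stuck-at-1: output 1 ✓
  g1 inverted output: output 1 ✓
  g2 stuck-at-0: output 0 ✗
  g2 stuck-at-1: output 1 ✓
  g2 inverted output: output 1 ✓
  g3 stuck-at-0: output 1 ✓
  g3 stuck-at-1: output 0 ✗
  g3 inverted output: output 1 ✓
  g4 stuck-at-0: output 0 ✗
  g4 stuck-at-1: output 1 ✓
  g4 inverted output: output 1 ✓
Consistent faults: {g1 stuck-at-1, g1 inverted output, g2 stuck-at-1, g2 inverted output, g3 stuck-at-0, g3 inverted output, g4 stuck-at-1, g4 inverted output} — 8 in all.

8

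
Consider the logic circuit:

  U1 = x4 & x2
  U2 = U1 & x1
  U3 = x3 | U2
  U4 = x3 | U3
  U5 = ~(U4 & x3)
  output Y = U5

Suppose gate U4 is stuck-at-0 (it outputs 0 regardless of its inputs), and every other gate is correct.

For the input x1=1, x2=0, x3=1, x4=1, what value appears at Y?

Propagate with U4 forced: U1=0, U2=0, U3=1, U4=0 [stuck-at-0], U5=1.
So Y = 1. (Without the fault it would be 0.)

1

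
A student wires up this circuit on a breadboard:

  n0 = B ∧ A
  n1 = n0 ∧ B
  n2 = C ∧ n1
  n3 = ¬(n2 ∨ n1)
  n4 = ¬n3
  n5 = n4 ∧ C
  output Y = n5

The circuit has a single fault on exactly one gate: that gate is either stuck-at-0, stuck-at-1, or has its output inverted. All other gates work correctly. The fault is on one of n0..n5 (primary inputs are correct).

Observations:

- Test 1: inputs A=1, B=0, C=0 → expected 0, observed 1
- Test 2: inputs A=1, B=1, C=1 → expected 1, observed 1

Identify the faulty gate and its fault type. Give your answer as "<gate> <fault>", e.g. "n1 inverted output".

n5 stuck-at-1

Fault-free values for test 1 (A=1, B=0, C=0): n0=0, n1=0, n2=0, n3=1, n4=0, n5=0, giving Y=0. Observed 1.
Test 1: faults giving observed 1 are {n5 stuck-at-1, n5 inverted output}.
Test 2 (A=1, B=1, C=1): fault-free n0=1, n1=1, n2=1, n3=0, n4=1, n5=1 → 1; observed 1. Eliminates n5 inverted output.
Only n5 stuck-at-1 is consistent with every test.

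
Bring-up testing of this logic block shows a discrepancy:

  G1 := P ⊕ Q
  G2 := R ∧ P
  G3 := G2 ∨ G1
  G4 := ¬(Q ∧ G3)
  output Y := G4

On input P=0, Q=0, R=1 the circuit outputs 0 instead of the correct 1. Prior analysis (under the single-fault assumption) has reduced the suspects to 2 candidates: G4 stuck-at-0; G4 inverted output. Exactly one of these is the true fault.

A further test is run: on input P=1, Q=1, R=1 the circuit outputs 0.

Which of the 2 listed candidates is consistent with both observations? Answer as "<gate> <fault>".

G4 stuck-at-0

Evaluate each candidate on input P=1, Q=1, R=1:
  G4 stuck-at-0: G1=0, G2=1, G3=1, G4=0 [stuck-at-0] → 0 — matches
  G4 inverted output: G1=0, G2=1, G3=1, G4=1 [inverted output] → 1 — eliminated
Only G4 stuck-at-0 reproduces the observed 0.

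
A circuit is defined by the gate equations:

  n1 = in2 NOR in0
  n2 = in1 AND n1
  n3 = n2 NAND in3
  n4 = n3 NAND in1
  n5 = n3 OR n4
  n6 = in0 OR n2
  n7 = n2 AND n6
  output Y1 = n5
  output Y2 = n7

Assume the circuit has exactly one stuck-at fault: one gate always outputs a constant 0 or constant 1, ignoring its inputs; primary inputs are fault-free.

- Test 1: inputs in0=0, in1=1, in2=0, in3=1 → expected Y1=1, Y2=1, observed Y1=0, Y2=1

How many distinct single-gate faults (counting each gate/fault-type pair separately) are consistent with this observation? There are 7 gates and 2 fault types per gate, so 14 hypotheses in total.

2

Fault-free: n1=1, n2=1, n3=0, n4=1, n5=1, n6=1, n7=1 → Y1=1, Y2=1. Observed Y1=0, Y2=1.
  n1 stuck-at-0: output Y1=1, Y2=0 ✗
  n1 stuck-at-1: output Y1=1, Y2=1 ✗
  n2 stuck-at-0: output Y1=1, Y2=0 ✗
  n2 stuck-at-1: output Y1=1, Y2=1 ✗
  n3 stuck-at-0: output Y1=1, Y2=1 ✗
  n3 stuck-at-1: output Y1=1, Y2=1 ✗
  n4 stuck-at-0: output Y1=0, Y2=1 ✓
  n4 stuck-at-1: output Y1=1, Y2=1 ✗
  n5 stuck-at-0: output Y1=0, Y2=1 ✓
  n5 stuck-at-1: output Y1=1, Y2=1 ✗
  n6 stuck-at-0: output Y1=1, Y2=0 ✗
  n6 stuck-at-1: output Y1=1, Y2=1 ✗
  n7 stuck-at-0: output Y1=1, Y2=0 ✗
  n7 stuck-at-1: output Y1=1, Y2=1 ✗
Consistent faults: {n4 stuck-at-0, n5 stuck-at-0} — 2 in all.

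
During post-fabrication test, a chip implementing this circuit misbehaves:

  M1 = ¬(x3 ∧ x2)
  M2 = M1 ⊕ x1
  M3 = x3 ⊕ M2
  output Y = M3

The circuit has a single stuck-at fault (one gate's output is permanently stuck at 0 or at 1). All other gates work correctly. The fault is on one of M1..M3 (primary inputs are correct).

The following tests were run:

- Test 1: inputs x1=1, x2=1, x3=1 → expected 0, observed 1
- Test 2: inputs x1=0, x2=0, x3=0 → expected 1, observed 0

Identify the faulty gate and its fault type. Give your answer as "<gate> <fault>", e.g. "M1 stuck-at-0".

Fault-free values for test 1 (x1=1, x2=1, x3=1): M1=0, M2=1, M3=0, giving Y=0. Observed 1.
Test 1: faults giving observed 1 are {M1 stuck-at-1, M2 stuck-at-0, M3 stuck-at-1}.
Test 2 (x1=0, x2=0, x3=0): fault-free M1=1, M2=1, M3=1 → 1; observed 0. Eliminates M1 stuck-at-1, M3 stuck-at-1.
Only M2 stuck-at-0 is consistent with every test.

M2 stuck-at-0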